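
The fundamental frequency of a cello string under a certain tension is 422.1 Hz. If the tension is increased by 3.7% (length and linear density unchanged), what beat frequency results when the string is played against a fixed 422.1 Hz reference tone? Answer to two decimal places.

For a string, f ∝ √T, so the new frequency is 422.1·√1.037 = 429.8379 Hz.
f_beat = |429.8379 − 422.1| = 7.74 Hz.

7.74 Hz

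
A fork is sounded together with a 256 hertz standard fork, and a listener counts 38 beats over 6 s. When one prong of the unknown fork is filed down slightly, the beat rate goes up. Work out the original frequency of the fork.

262.3333 Hz

Beat frequency = 38/6 = 6.3333 Hz.
|f − 256| = 6.3333, so the fork was at either 249.6667 Hz or 262.3333 Hz.
Filing a prong removes mass and raises the fork's frequency; the adjustment raises the fork's frequency.
The beat rate rose, so the adjustment moved the fork further from 256 Hz — it was already above the reference.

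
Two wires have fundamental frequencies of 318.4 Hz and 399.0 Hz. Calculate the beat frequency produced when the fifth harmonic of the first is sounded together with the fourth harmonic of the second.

Fifth harmonic of the first: 5·318.4 = 1592.0 Hz.
Fourth harmonic of the second: 4·399.0 = 1596.0 Hz.
f_beat = |1592.0 − 1596.0| = 4.0 Hz.

4.0 Hz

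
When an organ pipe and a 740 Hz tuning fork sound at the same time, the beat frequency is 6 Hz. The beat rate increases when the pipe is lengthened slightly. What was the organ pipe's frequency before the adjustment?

734 Hz

|f − 740| = 6, so the organ pipe was at either 734 Hz or 746 Hz.
A longer pipe has a lower fundamental; the adjustment lowers the organ pipe's frequency.
The beat rate rose, so the adjustment moved the organ pipe further from 740 Hz — it was already below the reference.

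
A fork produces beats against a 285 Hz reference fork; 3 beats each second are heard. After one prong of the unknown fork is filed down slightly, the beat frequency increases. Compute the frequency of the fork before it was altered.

|f − 285| = 3, so the fork was at either 282 Hz or 288 Hz.
Filing a prong removes mass and raises the fork's frequency; the adjustment raises the fork's frequency.
The beat rate rose, so the adjustment moved the fork further from 285 Hz — it was already above the reference.

288 Hz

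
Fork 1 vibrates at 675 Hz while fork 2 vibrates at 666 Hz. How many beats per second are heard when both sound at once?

9 Hz

The beat frequency equals the magnitude of the frequency difference.
|675 − 666| = 9 Hz.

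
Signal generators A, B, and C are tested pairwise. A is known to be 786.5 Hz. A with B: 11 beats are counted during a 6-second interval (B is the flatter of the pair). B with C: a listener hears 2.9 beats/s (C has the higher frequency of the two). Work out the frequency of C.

787.5667 Hz

A–B: Beat frequency = 11/6 = 1.8333 Hz.
B is below A, so f_B = 786.5 − 1.8333 = 784.6667 Hz.
C is above B, so f_C = 784.6667 + 2.9 = 787.5667 Hz.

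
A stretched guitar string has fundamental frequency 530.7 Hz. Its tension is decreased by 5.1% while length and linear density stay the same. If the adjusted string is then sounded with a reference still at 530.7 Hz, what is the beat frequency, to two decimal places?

For a string, f ∝ √T, so the new frequency is 530.7·√0.949 = 516.9901 Hz.
f_beat = |516.9901 − 530.7| = 13.71 Hz.

13.71 Hz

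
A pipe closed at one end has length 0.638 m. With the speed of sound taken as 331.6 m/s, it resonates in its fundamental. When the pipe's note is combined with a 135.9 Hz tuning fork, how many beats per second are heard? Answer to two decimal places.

5.96 Hz

Closed pipe (odd harmonics): f_n = n·v/(4L) = 1·331.6/(4·0.638) = 129.9373 Hz.
f_beat = |129.9373 − 135.9| = 5.96 Hz.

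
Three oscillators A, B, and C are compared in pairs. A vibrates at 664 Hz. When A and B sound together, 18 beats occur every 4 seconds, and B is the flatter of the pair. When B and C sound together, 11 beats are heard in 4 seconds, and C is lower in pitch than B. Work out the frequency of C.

656.75 Hz

A–B: Beat frequency = 18/4 = 4.5 Hz.
B is below A, so f_B = 664 − 4.5 = 659.5 Hz.
B–C: Beat frequency = 11/4 = 2.75 Hz.
C is below B, so f_C = 659.5 − 2.75 = 656.75 Hz.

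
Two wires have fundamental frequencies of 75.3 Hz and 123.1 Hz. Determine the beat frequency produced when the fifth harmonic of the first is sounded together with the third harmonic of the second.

7.2 Hz

Fifth harmonic of the first: 5·75.3 = 376.5 Hz.
Third harmonic of the second: 3·123.1 = 369.3 Hz.
f_beat = |376.5 − 369.3| = 7.2 Hz.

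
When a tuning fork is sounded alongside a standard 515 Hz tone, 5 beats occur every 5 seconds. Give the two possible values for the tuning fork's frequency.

514 Hz or 516 Hz

Beat frequency = 5/5 = 1 Hz.
|f − 515| = 1, so f = 515 ± 1.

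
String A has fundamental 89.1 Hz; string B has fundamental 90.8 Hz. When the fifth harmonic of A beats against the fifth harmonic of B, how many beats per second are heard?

Fifth harmonic of the first: 5·89.1 = 445.5 Hz.
Fifth harmonic of the second: 5·90.8 = 454.0 Hz.
f_beat = |445.5 − 454.0| = 8.5 Hz.

8.5 Hz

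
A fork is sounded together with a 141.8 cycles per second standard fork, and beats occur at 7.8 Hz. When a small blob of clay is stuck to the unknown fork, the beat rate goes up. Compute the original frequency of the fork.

134 Hz

|f − 141.8| = 7.8, so the fork was at either 134 Hz or 149.6 Hz.
Adding mass to a fork lowers its frequency; the adjustment lowers the fork's frequency.
The beat rate rose, so the adjustment moved the fork further from 141.8 Hz — it was already below the reference.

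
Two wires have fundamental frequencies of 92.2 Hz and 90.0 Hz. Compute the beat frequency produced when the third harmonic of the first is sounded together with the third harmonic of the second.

Third harmonic of the first: 3·92.2 = 276.6 Hz.
Third harmonic of the second: 3·90.0 = 270.0 Hz.
f_beat = |276.6 − 270.0| = 6.6 Hz.

6.6 Hz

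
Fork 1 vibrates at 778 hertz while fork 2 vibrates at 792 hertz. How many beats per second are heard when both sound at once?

Beats arise from superposition of two nearby frequencies; the beat rate is |f₁ − f₂|.
|778 − 792| = 14 Hz.

14 Hz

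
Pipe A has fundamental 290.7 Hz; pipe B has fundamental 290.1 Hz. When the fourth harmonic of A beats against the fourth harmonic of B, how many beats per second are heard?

Fourth harmonic of the first: 4·290.7 = 1162.8 Hz.
Fourth harmonic of the second: 4·290.1 = 1160.4 Hz.
f_beat = |1162.8 − 1160.4| = 2.4 Hz.

2.4 Hz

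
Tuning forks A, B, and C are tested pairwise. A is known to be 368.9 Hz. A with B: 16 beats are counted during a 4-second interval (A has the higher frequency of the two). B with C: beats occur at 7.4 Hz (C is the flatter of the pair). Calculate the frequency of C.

A–B: Beat frequency = 16/4 = 4 Hz.
B is below A, so f_B = 368.9 − 4 = 364.9 Hz.
C is below B, so f_C = 364.9 − 7.4 = 357.5 Hz.

357.5 Hz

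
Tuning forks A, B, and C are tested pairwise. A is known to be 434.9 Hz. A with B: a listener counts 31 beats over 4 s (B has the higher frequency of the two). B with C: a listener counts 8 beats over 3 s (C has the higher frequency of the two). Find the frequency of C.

445.3167 Hz

A–B: Beat frequency = 31/4 = 7.75 Hz.
B is above A, so f_B = 434.9 + 7.75 = 442.65 Hz.
B–C: Beat frequency = 8/3 = 2.6667 Hz.
C is above B, so f_C = 442.65 + 2.6667 = 445.3167 Hz.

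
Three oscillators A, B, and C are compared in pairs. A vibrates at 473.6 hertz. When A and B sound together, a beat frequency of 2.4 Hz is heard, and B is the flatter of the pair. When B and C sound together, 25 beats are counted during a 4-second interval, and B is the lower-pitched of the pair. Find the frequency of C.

B is below A, so f_B = 473.6 − 2.4 = 471.2 Hz.
B–C: Beat frequency = 25/4 = 6.25 Hz.
C is above B, so f_C = 471.2 + 6.25 = 477.45 Hz.

477.45 Hz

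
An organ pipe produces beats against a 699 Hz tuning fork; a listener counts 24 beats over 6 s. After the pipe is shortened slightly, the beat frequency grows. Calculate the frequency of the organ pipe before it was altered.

Beat frequency = 24/6 = 4 Hz.
|f − 699| = 4, so the organ pipe was at either 695 Hz or 703 Hz.
A shorter pipe has a higher fundamental; the adjustment raises the organ pipe's frequency.
The beat rate rose, so the adjustment moved the organ pipe further from 699 Hz — it was already above the reference.

703 Hz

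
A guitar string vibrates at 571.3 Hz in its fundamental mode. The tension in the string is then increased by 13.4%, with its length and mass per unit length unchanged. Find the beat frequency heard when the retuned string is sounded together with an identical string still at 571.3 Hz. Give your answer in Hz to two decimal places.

37.07 Hz

For a string, f ∝ √T, so the new frequency is 571.3·√1.134 = 608.3741 Hz.
f_beat = |608.3741 − 571.3| = 37.07 Hz.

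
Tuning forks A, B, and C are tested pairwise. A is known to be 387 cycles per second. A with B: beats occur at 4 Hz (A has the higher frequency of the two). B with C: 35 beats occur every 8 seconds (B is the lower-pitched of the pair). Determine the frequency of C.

387.375 Hz

B is below A, so f_B = 387 − 4 = 383 Hz.
B–C: Beat frequency = 35/8 = 4.375 Hz.
C is above B, so f_C = 383 + 4.375 = 387.375 Hz.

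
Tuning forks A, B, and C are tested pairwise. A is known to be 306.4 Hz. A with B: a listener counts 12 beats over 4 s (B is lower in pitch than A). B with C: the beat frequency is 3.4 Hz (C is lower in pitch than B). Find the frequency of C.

A–B: Beat frequency = 12/4 = 3 Hz.
B is below A, so f_B = 306.4 − 3 = 303.4 Hz.
C is below B, so f_C = 303.4 − 3.4 = 300 Hz.

300 Hz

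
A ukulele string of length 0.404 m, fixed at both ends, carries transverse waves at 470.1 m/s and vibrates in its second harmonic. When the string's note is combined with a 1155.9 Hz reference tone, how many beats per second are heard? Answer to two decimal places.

For a string fixed at both ends, f_n = n·v/(2L) = 2·470.1/(2·0.404) = 1163.6139 Hz.
f_beat = |1163.6139 − 1155.9| = 7.71 Hz.

7.71 Hz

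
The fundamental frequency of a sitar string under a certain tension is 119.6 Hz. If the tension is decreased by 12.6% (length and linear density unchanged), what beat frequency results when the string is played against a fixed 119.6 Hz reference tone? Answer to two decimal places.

7.79 Hz

For a string, f ∝ √T, so the new frequency is 119.6·√0.874 = 111.8116 Hz.
f_beat = |111.8116 − 119.6| = 7.79 Hz.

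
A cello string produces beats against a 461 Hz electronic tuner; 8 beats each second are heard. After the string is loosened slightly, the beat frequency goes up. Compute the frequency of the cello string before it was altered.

453 Hz

|f − 461| = 8, so the cello string was at either 453 Hz or 469 Hz.
Reducing tension lowers a string's frequency; the adjustment lowers the cello string's frequency.
The beat rate rose, so the adjustment moved the cello string further from 461 Hz — it was already below the reference.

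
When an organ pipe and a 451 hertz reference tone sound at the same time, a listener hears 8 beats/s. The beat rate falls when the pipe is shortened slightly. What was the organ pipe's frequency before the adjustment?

|f − 451| = 8, so the organ pipe was at either 443 Hz or 459 Hz.
A shorter pipe has a higher fundamental; the adjustment raises the organ pipe's frequency.
The beat rate fell, so the adjustment moved the organ pipe toward 451 Hz — it must have started below the reference.

443 Hz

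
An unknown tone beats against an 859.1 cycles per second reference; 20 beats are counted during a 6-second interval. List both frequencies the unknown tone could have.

855.7667 Hz or 862.4333 Hz

Beat frequency = 20/6 = 3.3333 Hz.
|f − 859.1| = 3.3333, so f = 859.1 ± 3.3333.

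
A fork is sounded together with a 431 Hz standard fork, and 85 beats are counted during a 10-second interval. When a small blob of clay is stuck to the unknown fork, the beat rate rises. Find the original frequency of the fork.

Beat frequency = 85/10 = 8.5 Hz.
|f − 431| = 8.5, so the fork was at either 422.5 Hz or 439.5 Hz.
Adding mass to a fork lowers its frequency; the adjustment lowers the fork's frequency.
The beat rate rose, so the adjustment moved the fork further from 431 Hz — it was already below the reference.

422.5 Hz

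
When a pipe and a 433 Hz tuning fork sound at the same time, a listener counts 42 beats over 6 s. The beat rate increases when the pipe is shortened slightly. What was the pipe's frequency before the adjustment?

Beat frequency = 42/6 = 7 Hz.
|f − 433| = 7, so the pipe was at either 426 Hz or 440 Hz.
A shorter pipe has a higher fundamental; the adjustment raises the pipe's frequency.
The beat rate rose, so the adjustment moved the pipe further from 433 Hz — it was already above the reference.

440 Hz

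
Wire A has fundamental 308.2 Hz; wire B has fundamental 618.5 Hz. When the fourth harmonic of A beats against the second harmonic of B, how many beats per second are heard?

4.2 Hz

Fourth harmonic of the first: 4·308.2 = 1232.8 Hz.
Second harmonic of the second: 2·618.5 = 1237.0 Hz.
f_beat = |1232.8 − 1237.0| = 4.2 Hz.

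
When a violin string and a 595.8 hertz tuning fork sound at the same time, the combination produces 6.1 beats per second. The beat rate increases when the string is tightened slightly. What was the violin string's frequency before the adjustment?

|f − 595.8| = 6.1, so the violin string was at either 589.7 Hz or 601.9 Hz.
Increasing tension raises a string's frequency; the adjustment raises the violin string's frequency.
The beat rate rose, so the adjustment moved the violin string further from 595.8 Hz — it was already above the reference.

601.9 Hz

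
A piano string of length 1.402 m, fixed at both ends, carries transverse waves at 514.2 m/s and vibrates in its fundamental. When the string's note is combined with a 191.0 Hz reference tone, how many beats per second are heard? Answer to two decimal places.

For a string fixed at both ends, f_n = n·v/(2L) = 1·514.2/(2·1.402) = 183.3809 Hz.
f_beat = |183.3809 − 191.0| = 7.62 Hz.

7.62 Hz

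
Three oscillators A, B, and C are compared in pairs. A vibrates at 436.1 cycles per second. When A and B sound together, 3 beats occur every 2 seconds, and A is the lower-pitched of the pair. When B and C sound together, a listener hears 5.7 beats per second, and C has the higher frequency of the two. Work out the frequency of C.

443.3 Hz

A–B: Beat frequency = 3/2 = 1.5 Hz.
B is above A, so f_B = 436.1 + 1.5 = 437.6 Hz.
C is above B, so f_C = 437.6 + 5.7 = 443.3 Hz.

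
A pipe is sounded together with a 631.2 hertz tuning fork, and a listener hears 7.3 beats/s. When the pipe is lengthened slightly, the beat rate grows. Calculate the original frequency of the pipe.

623.9 Hz

|f − 631.2| = 7.3, so the pipe was at either 623.9 Hz or 638.5 Hz.
A longer pipe has a lower fundamental; the adjustment lowers the pipe's frequency.
The beat rate rose, so the adjustment moved the pipe further from 631.2 Hz — it was already below the reference.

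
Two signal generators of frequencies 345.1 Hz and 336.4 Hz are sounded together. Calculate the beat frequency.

8.7 Hz

f_beat = |f₁ − f₂|.
|345.1 − 336.4| = 8.7 Hz.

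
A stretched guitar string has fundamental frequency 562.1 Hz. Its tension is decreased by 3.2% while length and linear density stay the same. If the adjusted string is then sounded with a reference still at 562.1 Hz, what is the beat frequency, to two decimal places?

9.07 Hz

For a string, f ∝ √T, so the new frequency is 562.1·√0.968 = 553.0333 Hz.
f_beat = |553.0333 − 562.1| = 9.07 Hz.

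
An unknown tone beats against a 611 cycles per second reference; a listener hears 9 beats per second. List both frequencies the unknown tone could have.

602 Hz or 620 Hz

|f − 611| = 9, so f = 611 ± 9.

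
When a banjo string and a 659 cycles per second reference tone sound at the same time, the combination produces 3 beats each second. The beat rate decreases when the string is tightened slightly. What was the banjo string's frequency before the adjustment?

656 Hz

|f − 659| = 3, so the banjo string was at either 656 Hz or 662 Hz.
Increasing tension raises a string's frequency; the adjustment raises the banjo string's frequency.
The beat rate fell, so the adjustment moved the banjo string toward 659 Hz — it must have started below the reference.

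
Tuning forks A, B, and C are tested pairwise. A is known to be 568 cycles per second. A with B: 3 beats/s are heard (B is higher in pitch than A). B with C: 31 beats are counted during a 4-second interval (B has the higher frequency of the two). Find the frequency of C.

B is above A, so f_B = 568 + 3 = 571 Hz.
B–C: Beat frequency = 31/4 = 7.75 Hz.
C is below B, so f_C = 571 − 7.75 = 563.25 Hz.

563.25 Hz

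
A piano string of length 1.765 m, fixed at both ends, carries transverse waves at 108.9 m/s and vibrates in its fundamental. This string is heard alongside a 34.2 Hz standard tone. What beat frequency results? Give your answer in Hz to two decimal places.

3.35 Hz

For a string fixed at both ends, f_n = n·v/(2L) = 1·108.9/(2·1.765) = 30.8499 Hz.
f_beat = |30.8499 − 34.2| = 3.35 Hz.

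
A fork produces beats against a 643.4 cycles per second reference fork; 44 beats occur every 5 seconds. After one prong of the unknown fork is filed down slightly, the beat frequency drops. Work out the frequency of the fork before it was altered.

Beat frequency = 44/5 = 8.8 Hz.
|f − 643.4| = 8.8, so the fork was at either 634.6 Hz or 652.2 Hz.
Filing a prong removes mass and raises the fork's frequency; the adjustment raises the fork's frequency.
The beat rate fell, so the adjustment moved the fork toward 643.4 Hz — it must have started below the reference.

634.6 Hz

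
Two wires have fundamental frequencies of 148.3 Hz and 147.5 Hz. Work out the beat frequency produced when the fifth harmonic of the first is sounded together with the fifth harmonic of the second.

4.0 Hz

Fifth harmonic of the first: 5·148.3 = 741.5 Hz.
Fifth harmonic of the second: 5·147.5 = 737.5 Hz.
f_beat = |741.5 − 737.5| = 4.0 Hz.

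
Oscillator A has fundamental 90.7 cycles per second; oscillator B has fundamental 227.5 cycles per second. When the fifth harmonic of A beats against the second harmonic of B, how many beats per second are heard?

1.5 Hz

Fifth harmonic of the first: 5·90.7 = 453.5 Hz.
Second harmonic of the second: 2·227.5 = 455.0 Hz.
f_beat = |453.5 − 455.0| = 1.5 Hz.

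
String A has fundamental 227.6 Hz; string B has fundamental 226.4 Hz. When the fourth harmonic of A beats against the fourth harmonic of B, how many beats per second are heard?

4.8 Hz

Fourth harmonic of the first: 4·227.6 = 910.4 Hz.
Fourth harmonic of the second: 4·226.4 = 905.6 Hz.
f_beat = |910.4 − 905.6| = 4.8 Hz.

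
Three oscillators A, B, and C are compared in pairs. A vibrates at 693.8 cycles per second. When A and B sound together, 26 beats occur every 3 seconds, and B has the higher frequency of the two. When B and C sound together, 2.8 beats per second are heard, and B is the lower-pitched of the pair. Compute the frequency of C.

705.2667 Hz

A–B: Beat frequency = 26/3 = 8.6667 Hz.
B is above A, so f_B = 693.8 + 8.6667 = 702.4667 Hz.
C is above B, so f_C = 702.4667 + 2.8 = 705.2667 Hz.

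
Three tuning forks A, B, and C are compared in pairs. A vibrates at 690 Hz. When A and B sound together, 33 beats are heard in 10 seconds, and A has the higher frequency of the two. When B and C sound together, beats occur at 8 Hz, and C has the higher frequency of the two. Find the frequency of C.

694.7 Hz

A–B: Beat frequency = 33/10 = 3.3 Hz.
B is below A, so f_B = 690 − 3.3 = 686.7 Hz.
C is above B, so f_C = 686.7 + 8 = 694.7 Hz.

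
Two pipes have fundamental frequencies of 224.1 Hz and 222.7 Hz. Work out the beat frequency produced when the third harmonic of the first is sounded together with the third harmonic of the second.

Third harmonic of the first: 3·224.1 = 672.3 Hz.
Third harmonic of the second: 3·222.7 = 668.1 Hz.
f_beat = |672.3 − 668.1| = 4.2 Hz.

4.2 Hz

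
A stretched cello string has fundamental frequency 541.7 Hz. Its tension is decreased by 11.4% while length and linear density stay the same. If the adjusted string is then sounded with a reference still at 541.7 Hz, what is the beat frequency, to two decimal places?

31.81 Hz

For a string, f ∝ √T, so the new frequency is 541.7·√0.886 = 509.8891 Hz.
f_beat = |509.8891 − 541.7| = 31.81 Hz.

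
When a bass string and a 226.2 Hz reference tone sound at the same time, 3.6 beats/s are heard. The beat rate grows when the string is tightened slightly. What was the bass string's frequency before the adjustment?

|f − 226.2| = 3.6, so the bass string was at either 222.6 Hz or 229.8 Hz.
Increasing tension raises a string's frequency; the adjustment raises the bass string's frequency.
The beat rate rose, so the adjustment moved the bass string further from 226.2 Hz — it was already above the reference.

229.8 Hz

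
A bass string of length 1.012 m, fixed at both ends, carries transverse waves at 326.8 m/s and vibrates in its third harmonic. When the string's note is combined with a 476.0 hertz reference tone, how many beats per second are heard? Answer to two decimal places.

For a string fixed at both ends, f_n = n·v/(2L) = 3·326.8/(2·1.012) = 484.3874 Hz.
f_beat = |484.3874 − 476.0| = 8.39 Hz.

8.39 Hz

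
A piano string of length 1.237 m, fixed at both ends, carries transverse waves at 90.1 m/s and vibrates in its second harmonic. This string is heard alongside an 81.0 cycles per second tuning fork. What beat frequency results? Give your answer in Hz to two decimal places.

For a string fixed at both ends, f_n = n·v/(2L) = 2·90.1/(2·1.237) = 72.8375 Hz.
f_beat = |72.8375 − 81.0| = 8.16 Hz.

8.16 Hz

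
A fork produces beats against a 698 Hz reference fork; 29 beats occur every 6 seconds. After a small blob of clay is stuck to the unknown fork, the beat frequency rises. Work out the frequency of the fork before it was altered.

693.1667 Hz

Beat frequency = 29/6 = 4.8333 Hz.
|f − 698| = 4.8333, so the fork was at either 693.1667 Hz or 702.8333 Hz.
Adding mass to a fork lowers its frequency; the adjustment lowers the fork's frequency.
The beat rate rose, so the adjustment moved the fork further from 698 Hz — it was already below the reference.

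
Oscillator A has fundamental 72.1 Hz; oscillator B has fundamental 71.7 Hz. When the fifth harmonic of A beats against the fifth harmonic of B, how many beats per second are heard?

Fifth harmonic of the first: 5·72.1 = 360.5 Hz.
Fifth harmonic of the second: 5·71.7 = 358.5 Hz.
f_beat = |360.5 − 358.5| = 2.0 Hz.

2.0 Hz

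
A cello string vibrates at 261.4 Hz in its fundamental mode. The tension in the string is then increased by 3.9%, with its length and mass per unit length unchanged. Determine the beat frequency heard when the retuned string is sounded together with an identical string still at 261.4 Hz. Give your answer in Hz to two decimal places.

For a string, f ∝ √T, so the new frequency is 261.4·√1.039 = 266.4485 Hz.
f_beat = |266.4485 − 261.4| = 5.05 Hz.

5.05 Hz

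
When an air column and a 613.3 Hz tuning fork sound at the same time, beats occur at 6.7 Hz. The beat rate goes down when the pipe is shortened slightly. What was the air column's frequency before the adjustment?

|f − 613.3| = 6.7, so the air column was at either 606.6 Hz or 620 Hz.
A shorter pipe has a higher fundamental; the adjustment raises the air column's frequency.
The beat rate fell, so the adjustment moved the air column toward 613.3 Hz — it must have started below the reference.

606.6 Hz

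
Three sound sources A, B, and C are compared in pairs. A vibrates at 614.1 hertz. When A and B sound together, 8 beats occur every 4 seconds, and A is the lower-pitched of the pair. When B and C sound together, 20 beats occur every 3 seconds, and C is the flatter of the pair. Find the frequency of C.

A–B: Beat frequency = 8/4 = 2 Hz.
B is above A, so f_B = 614.1 + 2 = 616.1 Hz.
B–C: Beat frequency = 20/3 = 6.6667 Hz.
C is below B, so f_C = 616.1 − 6.6667 = 609.4333 Hz.

609.4333 Hz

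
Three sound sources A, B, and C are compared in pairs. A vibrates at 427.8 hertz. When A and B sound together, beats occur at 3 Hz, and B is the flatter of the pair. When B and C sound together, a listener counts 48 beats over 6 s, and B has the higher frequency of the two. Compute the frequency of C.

416.8 Hz

B is below A, so f_B = 427.8 − 3 = 424.8 Hz.
B–C: Beat frequency = 48/6 = 8 Hz.
C is below B, so f_C = 424.8 − 8 = 416.8 Hz.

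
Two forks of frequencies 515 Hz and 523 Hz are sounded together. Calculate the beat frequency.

8 Hz

f_beat = |f₁ − f₂|.
|515 − 523| = 8 Hz.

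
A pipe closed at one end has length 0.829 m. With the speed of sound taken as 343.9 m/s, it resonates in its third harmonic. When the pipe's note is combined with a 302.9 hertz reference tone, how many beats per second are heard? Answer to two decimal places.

8.23 Hz

Closed pipe (odd harmonics): f_n = n·v/(4L) = 3·343.9/(4·0.829) = 311.1279 Hz.
f_beat = |311.1279 − 302.9| = 8.23 Hz.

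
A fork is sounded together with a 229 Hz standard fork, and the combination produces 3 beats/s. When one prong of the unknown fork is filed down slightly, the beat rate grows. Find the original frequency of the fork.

232 Hz

|f − 229| = 3, so the fork was at either 226 Hz or 232 Hz.
Filing a prong removes mass and raises the fork's frequency; the adjustment raises the fork's frequency.
The beat rate rose, so the adjustment moved the fork further from 229 Hz — it was already above the reference.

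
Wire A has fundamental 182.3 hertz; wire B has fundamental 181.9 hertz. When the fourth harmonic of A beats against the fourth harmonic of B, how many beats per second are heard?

1.6 Hz

Fourth harmonic of the first: 4·182.3 = 729.2 Hz.
Fourth harmonic of the second: 4·181.9 = 727.6 Hz.
f_beat = |729.2 − 727.6| = 1.6 Hz.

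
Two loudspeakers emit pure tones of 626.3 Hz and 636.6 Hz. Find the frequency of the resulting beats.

10.3 Hz

Beats arise from superposition of two nearby frequencies; the beat rate is |f₁ − f₂|.
|626.3 − 636.6| = 10.3 Hz.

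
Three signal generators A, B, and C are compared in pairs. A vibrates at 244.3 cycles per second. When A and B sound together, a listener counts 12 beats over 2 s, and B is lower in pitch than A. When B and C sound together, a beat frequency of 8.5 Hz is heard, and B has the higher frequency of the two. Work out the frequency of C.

A–B: Beat frequency = 12/2 = 6 Hz.
B is below A, so f_B = 244.3 − 6 = 238.3 Hz.
C is below B, so f_C = 238.3 − 8.5 = 229.8 Hz.

229.8 Hz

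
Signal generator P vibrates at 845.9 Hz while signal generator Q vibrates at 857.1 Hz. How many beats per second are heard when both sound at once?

11.2 Hz

The beat frequency equals the magnitude of the frequency difference.
|845.9 − 857.1| = 11.2 Hz.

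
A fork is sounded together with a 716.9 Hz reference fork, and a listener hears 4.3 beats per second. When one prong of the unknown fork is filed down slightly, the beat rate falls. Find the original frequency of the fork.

|f − 716.9| = 4.3, so the fork was at either 712.6 Hz or 721.2 Hz.
Filing a prong removes mass and raises the fork's frequency; the adjustment raises the fork's frequency.
The beat rate fell, so the adjustment moved the fork toward 716.9 Hz — it must have started below the reference.

712.6 Hz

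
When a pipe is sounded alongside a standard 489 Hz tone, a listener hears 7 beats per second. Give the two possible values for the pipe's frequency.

482 Hz or 496 Hz

|f − 489| = 7, so f = 489 ± 7.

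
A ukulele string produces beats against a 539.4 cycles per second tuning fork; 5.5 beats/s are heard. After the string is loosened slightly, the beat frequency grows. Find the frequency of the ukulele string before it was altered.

|f − 539.4| = 5.5, so the ukulele string was at either 533.9 Hz or 544.9 Hz.
Reducing tension lowers a string's frequency; the adjustment lowers the ukulele string's frequency.
The beat rate rose, so the adjustment moved the ukulele string further from 539.4 Hz — it was already below the reference.

533.9 Hz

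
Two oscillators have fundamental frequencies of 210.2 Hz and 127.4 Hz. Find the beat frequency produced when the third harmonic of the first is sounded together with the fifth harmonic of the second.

Third harmonic of the first: 3·210.2 = 630.6 Hz.
Fifth harmonic of the second: 5·127.4 = 637.0 Hz.
f_beat = |630.6 − 637.0| = 6.4 Hz.

6.4 Hz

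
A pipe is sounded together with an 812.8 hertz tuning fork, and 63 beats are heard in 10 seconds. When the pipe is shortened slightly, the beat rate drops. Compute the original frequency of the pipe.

806.5 Hz

Beat frequency = 63/10 = 6.3 Hz.
|f − 812.8| = 6.3, so the pipe was at either 806.5 Hz or 819.1 Hz.
A shorter pipe has a higher fundamental; the adjustment raises the pipe's frequency.
The beat rate fell, so the adjustment moved the pipe toward 812.8 Hz — it must have started below the reference.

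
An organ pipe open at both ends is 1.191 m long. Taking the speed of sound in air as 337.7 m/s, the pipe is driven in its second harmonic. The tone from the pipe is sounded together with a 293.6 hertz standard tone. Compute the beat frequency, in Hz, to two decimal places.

Open pipe: f_n = n·v/(2L) = 2·337.7/(2·1.191) = 283.5432 Hz.
f_beat = |283.5432 − 293.6| = 10.06 Hz.

10.06 Hz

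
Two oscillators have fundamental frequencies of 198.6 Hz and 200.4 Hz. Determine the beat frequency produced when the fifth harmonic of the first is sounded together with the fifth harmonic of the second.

9.0 Hz

Fifth harmonic of the first: 5·198.6 = 993.0 Hz.
Fifth harmonic of the second: 5·200.4 = 1002.0 Hz.
f_beat = |993.0 − 1002.0| = 9.0 Hz.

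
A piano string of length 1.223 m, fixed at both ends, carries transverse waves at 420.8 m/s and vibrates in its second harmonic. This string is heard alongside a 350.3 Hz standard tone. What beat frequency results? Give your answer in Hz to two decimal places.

6.23 Hz

For a string fixed at both ends, f_n = n·v/(2L) = 2·420.8/(2·1.223) = 344.0720 Hz.
f_beat = |344.0720 − 350.3| = 6.23 Hz.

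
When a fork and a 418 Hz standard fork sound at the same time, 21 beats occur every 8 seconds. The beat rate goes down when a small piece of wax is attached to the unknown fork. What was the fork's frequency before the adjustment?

420.625 Hz

Beat frequency = 21/8 = 2.625 Hz.
|f − 418| = 2.625, so the fork was at either 415.375 Hz or 420.625 Hz.
Loading a fork with wax lowers its frequency; the adjustment lowers the fork's frequency.
The beat rate fell, so the adjustment moved the fork toward 418 Hz — it must have started above the reference.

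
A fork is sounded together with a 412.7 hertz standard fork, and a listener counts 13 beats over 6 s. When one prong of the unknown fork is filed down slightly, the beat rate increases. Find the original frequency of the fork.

414.8667 Hz

Beat frequency = 13/6 = 2.1667 Hz.
|f − 412.7| = 2.1667, so the fork was at either 410.5333 Hz or 414.8667 Hz.
Filing a prong removes mass and raises the fork's frequency; the adjustment raises the fork's frequency.
The beat rate rose, so the adjustment moved the fork further from 412.7 Hz — it was already above the reference.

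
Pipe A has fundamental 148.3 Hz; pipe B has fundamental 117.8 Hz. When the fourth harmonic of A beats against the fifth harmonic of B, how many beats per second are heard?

4.2 Hz

Fourth harmonic of the first: 4·148.3 = 593.2 Hz.
Fifth harmonic of the second: 5·117.8 = 589.0 Hz.
f_beat = |593.2 − 589.0| = 4.2 Hz.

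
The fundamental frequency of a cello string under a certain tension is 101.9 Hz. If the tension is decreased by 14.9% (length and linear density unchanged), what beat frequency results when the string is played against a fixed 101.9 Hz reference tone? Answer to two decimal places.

For a string, f ∝ √T, so the new frequency is 101.9·√0.851 = 94.0024 Hz.
f_beat = |94.0024 − 101.9| = 7.90 Hz.

7.90 Hz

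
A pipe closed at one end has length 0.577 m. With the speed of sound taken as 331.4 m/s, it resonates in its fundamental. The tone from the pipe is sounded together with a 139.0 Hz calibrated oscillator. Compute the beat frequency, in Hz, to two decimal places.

4.59 Hz

Closed pipe (odd harmonics): f_n = n·v/(4L) = 1·331.4/(4·0.577) = 143.5875 Hz.
f_beat = |143.5875 − 139.0| = 4.59 Hz.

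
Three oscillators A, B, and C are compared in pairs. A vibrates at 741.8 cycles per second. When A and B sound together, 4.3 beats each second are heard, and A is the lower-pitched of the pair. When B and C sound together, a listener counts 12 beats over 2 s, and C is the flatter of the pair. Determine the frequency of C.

B is above A, so f_B = 741.8 + 4.3 = 746.1 Hz.
B–C: Beat frequency = 12/2 = 6 Hz.
C is below B, so f_C = 746.1 − 6 = 740.1 Hz.

740.1 Hz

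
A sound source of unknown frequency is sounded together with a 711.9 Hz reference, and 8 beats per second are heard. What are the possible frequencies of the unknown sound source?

703.9 Hz or 719.9 Hz

|f − 711.9| = 8, so f = 711.9 ± 8.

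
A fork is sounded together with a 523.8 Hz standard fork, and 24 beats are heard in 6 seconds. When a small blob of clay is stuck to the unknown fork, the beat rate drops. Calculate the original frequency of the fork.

527.8 Hz

Beat frequency = 24/6 = 4 Hz.
|f − 523.8| = 4, so the fork was at either 519.8 Hz or 527.8 Hz.
Adding mass to a fork lowers its frequency; the adjustment lowers the fork's frequency.
The beat rate fell, so the adjustment moved the fork toward 523.8 Hz — it must have started above the reference.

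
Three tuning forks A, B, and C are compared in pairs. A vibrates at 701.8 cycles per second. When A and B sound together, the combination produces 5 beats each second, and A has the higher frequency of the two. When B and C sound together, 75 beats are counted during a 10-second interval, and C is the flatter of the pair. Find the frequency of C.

B is below A, so f_B = 701.8 − 5 = 696.8 Hz.
B–C: Beat frequency = 75/10 = 7.5 Hz.
C is below B, so f_C = 696.8 − 7.5 = 689.3 Hz.

689.3 Hz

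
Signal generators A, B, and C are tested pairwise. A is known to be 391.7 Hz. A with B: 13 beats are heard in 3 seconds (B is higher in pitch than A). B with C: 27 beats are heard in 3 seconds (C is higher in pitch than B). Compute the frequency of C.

A–B: Beat frequency = 13/3 = 4.3333 Hz.
B is above A, so f_B = 391.7 + 4.3333 = 396.0333 Hz.
B–C: Beat frequency = 27/3 = 9 Hz.
C is above B, so f_C = 396.0333 + 9 = 405.0333 Hz.

405.0333 Hz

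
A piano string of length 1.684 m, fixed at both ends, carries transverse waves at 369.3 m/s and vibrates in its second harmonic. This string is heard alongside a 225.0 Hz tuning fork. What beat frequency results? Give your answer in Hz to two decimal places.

For a string fixed at both ends, f_n = n·v/(2L) = 2·369.3/(2·1.684) = 219.2993 Hz.
f_beat = |219.2993 − 225.0| = 5.70 Hz.

5.70 Hz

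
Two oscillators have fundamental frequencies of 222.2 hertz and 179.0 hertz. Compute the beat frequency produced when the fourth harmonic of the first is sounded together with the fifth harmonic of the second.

6.2 Hz

Fourth harmonic of the first: 4·222.2 = 888.8 Hz.
Fifth harmonic of the second: 5·179.0 = 895.0 Hz.
f_beat = |888.8 − 895.0| = 6.2 Hz.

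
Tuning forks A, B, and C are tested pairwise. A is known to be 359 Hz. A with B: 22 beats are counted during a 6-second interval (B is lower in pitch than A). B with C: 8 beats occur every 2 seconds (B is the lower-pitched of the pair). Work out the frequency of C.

359.3333 Hz

A–B: Beat frequency = 22/6 = 3.6667 Hz.
B is below A, so f_B = 359 − 3.6667 = 355.3333 Hz.
B–C: Beat frequency = 8/2 = 4 Hz.
C is above B, so f_C = 355.3333 + 4 = 359.3333 Hz.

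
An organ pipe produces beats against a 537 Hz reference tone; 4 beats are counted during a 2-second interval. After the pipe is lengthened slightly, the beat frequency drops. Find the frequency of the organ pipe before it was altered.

Beat frequency = 4/2 = 2 Hz.
|f − 537| = 2, so the organ pipe was at either 535 Hz or 539 Hz.
A longer pipe has a lower fundamental; the adjustment lowers the organ pipe's frequency.
The beat rate fell, so the adjustment moved the organ pipe toward 537 Hz — it must have started above the reference.

539 Hz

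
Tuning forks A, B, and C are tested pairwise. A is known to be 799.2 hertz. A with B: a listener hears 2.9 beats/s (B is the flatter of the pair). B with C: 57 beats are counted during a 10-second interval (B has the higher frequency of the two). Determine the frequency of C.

790.6 Hz

B is below A, so f_B = 799.2 − 2.9 = 796.3 Hz.
B–C: Beat frequency = 57/10 = 5.7 Hz.
C is below B, so f_C = 796.3 − 5.7 = 790.6 Hz.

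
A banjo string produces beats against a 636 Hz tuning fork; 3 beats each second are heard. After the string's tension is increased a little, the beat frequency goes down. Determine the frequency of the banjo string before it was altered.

|f − 636| = 3, so the banjo string was at either 633 Hz or 639 Hz.
Higher tension means higher frequency; the adjustment raises the banjo string's frequency.
The beat rate fell, so the adjustment moved the banjo string toward 636 Hz — it must have started below the reference.

633 Hz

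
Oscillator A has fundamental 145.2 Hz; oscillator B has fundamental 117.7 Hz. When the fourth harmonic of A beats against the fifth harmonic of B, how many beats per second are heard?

7.7 Hz

Fourth harmonic of the first: 4·145.2 = 580.8 Hz.
Fifth harmonic of the second: 5·117.7 = 588.5 Hz.
f_beat = |580.8 − 588.5| = 7.7 Hz.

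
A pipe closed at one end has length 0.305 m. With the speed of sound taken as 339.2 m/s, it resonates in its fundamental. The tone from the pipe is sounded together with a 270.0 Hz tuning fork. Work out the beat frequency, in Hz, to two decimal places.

Closed pipe (odd harmonics): f_n = n·v/(4L) = 1·339.2/(4·0.305) = 278.0328 Hz.
f_beat = |278.0328 − 270.0| = 8.03 Hz.

8.03 Hz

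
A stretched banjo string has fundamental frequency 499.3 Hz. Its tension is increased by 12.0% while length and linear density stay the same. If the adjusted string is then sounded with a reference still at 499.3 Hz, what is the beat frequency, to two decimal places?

29.11 Hz

For a string, f ∝ √T, so the new frequency is 499.3·√1.120 = 528.4095 Hz.
f_beat = |528.4095 − 499.3| = 29.11 Hz.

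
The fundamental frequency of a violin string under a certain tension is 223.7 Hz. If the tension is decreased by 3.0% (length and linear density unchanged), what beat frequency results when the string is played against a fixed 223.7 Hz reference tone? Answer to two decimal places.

3.38 Hz

For a string, f ∝ √T, so the new frequency is 223.7·√0.970 = 220.3189 Hz.
f_beat = |220.3189 − 223.7| = 3.38 Hz.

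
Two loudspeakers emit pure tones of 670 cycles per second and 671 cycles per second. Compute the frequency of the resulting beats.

1 Hz

Beats arise from superposition of two nearby frequencies; the beat rate is |f₁ − f₂|.
|670 − 671| = 1 Hz.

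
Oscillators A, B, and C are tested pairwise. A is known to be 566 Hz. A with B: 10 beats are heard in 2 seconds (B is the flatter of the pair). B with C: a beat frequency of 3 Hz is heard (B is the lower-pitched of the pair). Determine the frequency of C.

A–B: Beat frequency = 10/2 = 5 Hz.
B is below A, so f_B = 566 − 5 = 561 Hz.
C is above B, so f_C = 561 + 3 = 564 Hz.

564 Hz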